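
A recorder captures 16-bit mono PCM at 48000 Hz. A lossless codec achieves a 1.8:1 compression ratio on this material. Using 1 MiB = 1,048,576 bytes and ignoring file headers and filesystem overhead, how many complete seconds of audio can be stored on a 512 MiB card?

10,066 seconds

Uncompressed byte rate = 48,000 × 2 × 1 = 96,000 bytes/s.
After 1.8:1 compression, effective rate ≈ 53333.33 bytes/s.
Capacity = 512 × 1,048,576 = 536,870,912 bytes.
536,870,912 / effective rate ≈ 10066.33 s → 10,066 seconds.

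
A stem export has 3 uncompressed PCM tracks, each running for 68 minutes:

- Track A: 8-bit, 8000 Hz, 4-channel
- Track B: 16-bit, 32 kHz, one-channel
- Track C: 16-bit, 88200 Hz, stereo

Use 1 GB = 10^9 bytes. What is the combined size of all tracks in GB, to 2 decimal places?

68 minutes = 4,080 s.
Track A: 8,000 × 4,080 × 1 × 4 = 130,560,000 bytes.
Track B: 32,000 × 4,080 × 2 × 1 = 261,120,000 bytes.
Track C: 88,200 × 4,080 × 2 × 2 = 1,439,424,000 bytes.
Total = 1,831,104,000 bytes = 1.83 GB.

1.83 GB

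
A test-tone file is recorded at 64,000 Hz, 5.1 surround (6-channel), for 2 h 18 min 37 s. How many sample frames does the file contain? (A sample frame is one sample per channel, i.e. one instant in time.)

2 h 18 min 37 s = 8,317 s.
64,000 samples/s × 8,317 s = 532,288,000 frames.

532,288,000 sample frames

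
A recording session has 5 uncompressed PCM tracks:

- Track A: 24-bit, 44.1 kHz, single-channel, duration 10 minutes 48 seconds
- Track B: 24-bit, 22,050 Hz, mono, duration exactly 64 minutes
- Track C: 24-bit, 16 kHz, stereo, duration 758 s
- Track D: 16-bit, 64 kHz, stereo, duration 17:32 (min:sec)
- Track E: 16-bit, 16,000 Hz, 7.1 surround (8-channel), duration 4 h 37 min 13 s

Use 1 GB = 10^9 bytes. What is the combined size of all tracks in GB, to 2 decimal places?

Track A: 10 minutes 48 seconds = 648 s; 44,100 × 648 × 3 × 1 = 85,730,400 bytes.
Track B: exactly 64 minutes = 3,840 s; 22,050 × 3,840 × 3 × 1 = 254,016,000 bytes.
Track C: 16,000 × 758 × 3 × 2 = 72,768,000 bytes.
Track D: 17:32 (min:sec) = 1,052 s; 64,000 × 1,052 × 2 × 2 = 269,312,000 bytes.
Track E: 4 h 37 min 13 s = 16,633 s; 16,000 × 16,633 × 2 × 8 = 4,258,048,000 bytes.
Total = 4,939,874,400 bytes = 4.94 GB.

4.94 GB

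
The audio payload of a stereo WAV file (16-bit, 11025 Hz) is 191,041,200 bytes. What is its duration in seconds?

Byte rate = 11,025 × 2 × 2 = 44,100 bytes/s.
Duration = 191,041,200 / 44,100 = 4,332 s.

4,332 seconds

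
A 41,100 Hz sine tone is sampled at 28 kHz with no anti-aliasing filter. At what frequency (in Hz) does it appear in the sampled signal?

Nyquist = 28,000/2 = 14,000 Hz; 41,100 Hz exceeds it.
Alias = |41,100 − 1×28,000| = |41,100 − 28,000| = 13,100 Hz.

13,100 Hz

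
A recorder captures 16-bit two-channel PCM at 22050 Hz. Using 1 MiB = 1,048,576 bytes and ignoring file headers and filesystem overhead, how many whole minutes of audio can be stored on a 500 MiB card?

Uncompressed byte rate = 22,050 × 2 × 2 = 88,200 bytes/s.
Capacity = 500 × 1,048,576 = 524,288,000 bytes.
524,288,000 / 88,200 ≈ 5944.31 s → 99 minutes.

99 minutes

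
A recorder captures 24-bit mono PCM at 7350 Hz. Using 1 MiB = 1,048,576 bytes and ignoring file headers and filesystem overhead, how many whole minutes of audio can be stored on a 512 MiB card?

Uncompressed byte rate = 7,350 × 3 × 1 = 22,050 bytes/s.
Capacity = 512 × 1,048,576 = 536,870,912 bytes.
536,870,912 / 22,050 ≈ 24347.89 s → 405 minutes.

405 minutes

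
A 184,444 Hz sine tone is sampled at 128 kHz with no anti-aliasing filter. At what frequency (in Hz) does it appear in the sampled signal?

Nyquist = 128,000/2 = 64,000 Hz; 184,444 Hz exceeds it.
Alias = |184,444 − 1×128,000| = |184,444 − 128,000| = 56,444 Hz.

56,444 Hz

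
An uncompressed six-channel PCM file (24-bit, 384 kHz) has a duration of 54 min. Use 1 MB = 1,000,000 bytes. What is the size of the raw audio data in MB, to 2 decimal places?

22394.88 MB

Duration = 54 min = 3,240 s.
Bytes = 384,000 samples/s × 3,240 s × 3 bytes/sample × 6 ch = 22,394,880,000 bytes.
22,394,880,000 / 1,000,000 = 22394.88 MB.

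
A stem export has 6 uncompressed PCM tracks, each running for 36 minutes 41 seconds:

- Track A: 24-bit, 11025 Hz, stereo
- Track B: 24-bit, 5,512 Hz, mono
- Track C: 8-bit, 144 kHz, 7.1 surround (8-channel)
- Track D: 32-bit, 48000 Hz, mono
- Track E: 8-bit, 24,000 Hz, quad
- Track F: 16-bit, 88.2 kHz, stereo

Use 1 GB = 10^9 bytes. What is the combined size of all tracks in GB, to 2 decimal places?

36 minutes 41 seconds = 2,201 s.
Track A: 11,025 × 2,201 × 3 × 2 = 145,596,150 bytes.
Track B: 5,512 × 2,201 × 3 × 1 = 36,395,736 bytes.
Track C: 144,000 × 2,201 × 1 × 8 = 2,535,552,000 bytes.
Track D: 48,000 × 2,201 × 4 × 1 = 422,592,000 bytes.
Track E: 24,000 × 2,201 × 1 × 4 = 211,296,000 bytes.
Track F: 88,200 × 2,201 × 2 × 2 = 776,512,800 bytes.
Total = 4,127,944,686 bytes = 4.13 GB.

4.13 GB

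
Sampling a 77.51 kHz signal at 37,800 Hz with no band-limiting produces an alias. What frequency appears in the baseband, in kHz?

1.91 kHz

Nyquist = 37,800/2 = 18,900 Hz; 77,510 Hz exceeds it.
Alias = |77,510 − 2×37,800| = |77,510 − 75,600| = 1,910 Hz = 1.91 kHz.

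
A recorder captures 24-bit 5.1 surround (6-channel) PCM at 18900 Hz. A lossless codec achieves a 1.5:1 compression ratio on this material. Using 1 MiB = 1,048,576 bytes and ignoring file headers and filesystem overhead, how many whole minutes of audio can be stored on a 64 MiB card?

Uncompressed byte rate = 18,900 × 3 × 6 = 340,200 bytes/s.
After 1.5:1 compression, effective rate ≈ 226800 bytes/s.
Capacity = 64 × 1,048,576 = 67,108,864 bytes.
67,108,864 / effective rate ≈ 295.89 s → 4 minutes.

4 minutes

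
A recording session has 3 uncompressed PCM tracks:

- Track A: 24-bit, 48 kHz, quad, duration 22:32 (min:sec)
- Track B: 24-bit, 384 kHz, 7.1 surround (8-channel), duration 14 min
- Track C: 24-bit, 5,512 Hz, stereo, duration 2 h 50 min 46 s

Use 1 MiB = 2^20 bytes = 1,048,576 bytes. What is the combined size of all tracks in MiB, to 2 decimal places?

8448.65 MiB

Track A: 22:32 (min:sec) = 1,352 s; 48,000 × 1,352 × 3 × 4 = 778,752,000 bytes.
Track B: 14 min = 840 s; 384,000 × 840 × 3 × 8 = 7,741,440,000 bytes.
Track C: 2 h 50 min 46 s = 10,246 s; 5,512 × 10,246 × 3 × 2 = 338,855,712 bytes.
Total = 8,859,047,712 bytes = 8448.65 MiB.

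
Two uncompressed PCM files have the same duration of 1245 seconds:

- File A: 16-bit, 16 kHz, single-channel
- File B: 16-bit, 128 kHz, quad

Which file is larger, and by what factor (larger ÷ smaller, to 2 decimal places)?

File B, by a factor of 32.00

File A: 16,000 × 2 × 1 = 32,000 bytes/s.
File B: 128,000 × 2 × 4 = 1,024,000 bytes/s.
File B is larger; ratio = 1,274,880,000 / 39,840,000 = 32.00.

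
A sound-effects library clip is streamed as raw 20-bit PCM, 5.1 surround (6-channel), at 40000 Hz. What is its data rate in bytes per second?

Bit rate = 40,000 × 20 × 6 = 4,800,000 bits/s.
4,800,000 / 8 = 600,000 bytes/s.

600,000 bytes/s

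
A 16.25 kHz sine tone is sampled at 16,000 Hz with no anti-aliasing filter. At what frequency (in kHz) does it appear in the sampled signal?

0.25 kHz

Nyquist = 16,000/2 = 8,000 Hz; 16,250 Hz exceeds it.
Alias = |16,250 − 1×16,000| = |16,250 − 16,000| = 250 Hz = 0.25 kHz.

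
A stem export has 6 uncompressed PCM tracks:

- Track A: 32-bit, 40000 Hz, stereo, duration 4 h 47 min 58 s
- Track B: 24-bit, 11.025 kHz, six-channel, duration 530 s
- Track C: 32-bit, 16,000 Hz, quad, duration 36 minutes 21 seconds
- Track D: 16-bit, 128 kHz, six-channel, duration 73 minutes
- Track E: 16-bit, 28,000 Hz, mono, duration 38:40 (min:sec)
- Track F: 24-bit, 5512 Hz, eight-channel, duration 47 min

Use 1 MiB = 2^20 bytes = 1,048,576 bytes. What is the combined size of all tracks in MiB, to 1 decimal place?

12801.3 MiB

Track A: 4 h 47 min 58 s = 17,278 s; 40,000 × 17,278 × 4 × 2 = 5,528,960,000 bytes.
Track B: 11,025 × 530 × 3 × 6 = 105,178,500 bytes.
Track C: 36 minutes 21 seconds = 2,181 s; 16,000 × 2,181 × 4 × 4 = 558,336,000 bytes.
Track D: 73 minutes = 4,380 s; 128,000 × 4,380 × 2 × 6 = 6,727,680,000 bytes.
Track E: 38:40 (min:sec) = 2,320 s; 28,000 × 2,320 × 2 × 1 = 129,920,000 bytes.
Track F: 47 min = 2,820 s; 5,512 × 2,820 × 3 × 8 = 373,052,160 bytes.
Total = 13,423,126,660 bytes = 12801.3 MiB.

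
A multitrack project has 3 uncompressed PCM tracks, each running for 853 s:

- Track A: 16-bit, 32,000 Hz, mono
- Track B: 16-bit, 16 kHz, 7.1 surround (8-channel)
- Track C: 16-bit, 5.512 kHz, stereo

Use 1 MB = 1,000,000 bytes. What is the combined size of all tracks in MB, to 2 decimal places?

291.77 MB

Track A: 32,000 × 853 × 2 × 1 = 54,592,000 bytes.
Track B: 16,000 × 853 × 2 × 8 = 218,368,000 bytes.
Track C: 5,512 × 853 × 2 × 2 = 18,806,944 bytes.
Total = 291,766,944 bytes = 291.77 MB.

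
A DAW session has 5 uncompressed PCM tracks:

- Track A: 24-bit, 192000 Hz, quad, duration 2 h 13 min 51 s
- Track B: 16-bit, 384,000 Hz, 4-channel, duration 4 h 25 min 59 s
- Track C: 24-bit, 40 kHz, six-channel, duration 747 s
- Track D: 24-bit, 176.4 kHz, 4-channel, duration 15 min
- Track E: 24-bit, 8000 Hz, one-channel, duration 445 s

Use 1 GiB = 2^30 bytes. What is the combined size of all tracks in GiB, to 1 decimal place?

Track A: 2 h 13 min 51 s = 8,031 s; 192,000 × 8,031 × 3 × 4 = 18,503,424,000 bytes.
Track B: 4 h 25 min 59 s = 15,959 s; 384,000 × 15,959 × 2 × 4 = 49,026,048,000 bytes.
Track C: 40,000 × 747 × 3 × 6 = 537,840,000 bytes.
Track D: 15 min = 900 s; 176,400 × 900 × 3 × 4 = 1,905,120,000 bytes.
Track E: 8,000 × 445 × 3 × 1 = 10,680,000 bytes.
Total = 69,983,112,000 bytes = 65.2 GiB.

65.2 GiB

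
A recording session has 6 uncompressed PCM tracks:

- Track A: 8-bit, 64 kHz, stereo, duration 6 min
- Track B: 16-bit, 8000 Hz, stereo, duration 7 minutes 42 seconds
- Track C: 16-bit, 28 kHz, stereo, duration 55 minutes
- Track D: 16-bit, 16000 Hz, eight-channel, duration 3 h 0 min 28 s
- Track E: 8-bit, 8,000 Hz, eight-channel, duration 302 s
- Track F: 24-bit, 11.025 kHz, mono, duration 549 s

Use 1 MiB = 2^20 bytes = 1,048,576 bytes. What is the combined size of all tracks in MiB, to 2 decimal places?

3089.83 MiB

Track A: 6 min = 360 s; 64,000 × 360 × 1 × 2 = 46,080,000 bytes.
Track B: 7 minutes 42 seconds = 462 s; 8,000 × 462 × 2 × 2 = 14,784,000 bytes.
Track C: 55 minutes = 3,300 s; 28,000 × 3,300 × 2 × 2 = 369,600,000 bytes.
Track D: 3 h 0 min 28 s = 10,828 s; 16,000 × 10,828 × 2 × 8 = 2,771,968,000 bytes.
Track E: 8,000 × 302 × 1 × 8 = 19,328,000 bytes.
Track F: 11,025 × 549 × 3 × 1 = 18,158,175 bytes.
Total = 3,239,918,175 bytes = 3089.83 MiB.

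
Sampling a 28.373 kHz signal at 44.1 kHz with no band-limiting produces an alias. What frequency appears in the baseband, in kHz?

Nyquist = 44,100/2 = 22,050 Hz; 28,373 Hz exceeds it.
Alias = |28,373 − 1×44,100| = |28,373 − 44,100| = 15,727 Hz = 15.727 kHz.

15.727 kHz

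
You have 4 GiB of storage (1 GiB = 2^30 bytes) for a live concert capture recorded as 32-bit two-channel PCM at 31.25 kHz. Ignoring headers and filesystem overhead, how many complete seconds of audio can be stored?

Uncompressed byte rate = 31,250 × 4 × 2 = 250,000 bytes/s.
Capacity = 4 × 1,073,741,824 = 4,294,967,296 bytes.
4,294,967,296 / 250,000 ≈ 17179.87 s → 17,179 seconds.

17,179 seconds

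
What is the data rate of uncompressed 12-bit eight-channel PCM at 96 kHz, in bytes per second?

1,152,000 bytes/s

Bit rate = 96,000 × 12 × 8 = 9,216,000 bits/s.
9,216,000 / 8 = 1,152,000 bytes/s.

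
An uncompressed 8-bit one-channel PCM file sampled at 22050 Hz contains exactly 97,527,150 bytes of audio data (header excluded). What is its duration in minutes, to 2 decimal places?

Byte rate = 22,050 × 1 × 1 = 22,050 bytes/s.
Duration = 97,527,150 / 22,050 = 4,423 s.
4,423 s / 60 = 73.72 minutes.

73.72 minutes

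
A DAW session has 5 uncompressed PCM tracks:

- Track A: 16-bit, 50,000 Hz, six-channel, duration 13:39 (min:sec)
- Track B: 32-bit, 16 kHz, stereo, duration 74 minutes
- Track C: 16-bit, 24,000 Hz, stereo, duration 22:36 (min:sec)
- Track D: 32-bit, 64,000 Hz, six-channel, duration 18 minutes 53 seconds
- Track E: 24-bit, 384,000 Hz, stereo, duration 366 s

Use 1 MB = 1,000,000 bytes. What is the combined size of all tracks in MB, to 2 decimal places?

3773.45 MB

Track A: 13:39 (min:sec) = 819 s; 50,000 × 819 × 2 × 6 = 491,400,000 bytes.
Track B: 74 minutes = 4,440 s; 16,000 × 4,440 × 4 × 2 = 568,320,000 bytes.
Track C: 22:36 (min:sec) = 1,356 s; 24,000 × 1,356 × 2 × 2 = 130,176,000 bytes.
Track D: 18 minutes 53 seconds = 1,133 s; 64,000 × 1,133 × 4 × 6 = 1,740,288,000 bytes.
Track E: 384,000 × 366 × 3 × 2 = 843,264,000 bytes.
Total = 3,773,448,000 bytes = 3773.45 MB.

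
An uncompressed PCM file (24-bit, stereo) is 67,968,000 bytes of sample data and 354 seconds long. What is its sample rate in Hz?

Bytes = sample_rate × seconds × bytes_per_sample × channels.
sample_rate = 67,968,000 / (354 × 3 × 2) = 67,968,000 / 2,124 = 32,000 Hz.

32,000 Hz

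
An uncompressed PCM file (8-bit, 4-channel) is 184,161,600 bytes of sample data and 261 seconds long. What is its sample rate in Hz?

176,400 Hz

Bytes = sample_rate × seconds × bytes_per_sample × channels.
sample_rate = 184,161,600 / (261 × 1 × 4) = 184,161,600 / 1,044 = 176,400 Hz.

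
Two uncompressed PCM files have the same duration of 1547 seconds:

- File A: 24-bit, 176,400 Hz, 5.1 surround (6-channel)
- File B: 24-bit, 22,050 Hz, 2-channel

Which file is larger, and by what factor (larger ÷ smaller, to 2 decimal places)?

File A, by a factor of 24.00

File A: 176,400 × 3 × 6 = 3,175,200 bytes/s.
File B: 22,050 × 3 × 2 = 132,300 bytes/s.
File A is larger; ratio = 4,912,034,400 / 204,668,100 = 24.00.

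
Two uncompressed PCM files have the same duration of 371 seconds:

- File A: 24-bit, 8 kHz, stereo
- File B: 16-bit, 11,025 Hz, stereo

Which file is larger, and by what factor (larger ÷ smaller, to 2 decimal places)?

File A: 8,000 × 3 × 2 = 48,000 bytes/s.
File B: 11,025 × 2 × 2 = 44,100 bytes/s.
File A is larger; ratio = 17,808,000 / 16,361,100 = 1.09.

File A, by a factor of 1.09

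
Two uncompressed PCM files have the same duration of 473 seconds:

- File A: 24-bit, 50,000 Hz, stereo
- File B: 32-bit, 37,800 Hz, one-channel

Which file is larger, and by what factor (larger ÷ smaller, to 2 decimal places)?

File A, by a factor of 1.98

File A: 50,000 × 3 × 2 = 300,000 bytes/s.
File B: 37,800 × 4 × 1 = 151,200 bytes/s.
File A is larger; ratio = 141,900,000 / 71,517,600 = 1.98.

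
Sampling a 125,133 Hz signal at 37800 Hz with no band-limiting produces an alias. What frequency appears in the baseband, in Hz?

11,733 Hz

Nyquist = 37,800/2 = 18,900 Hz; 125,133 Hz exceeds it.
Alias = |125,133 − 3×37,800| = |125,133 − 113,400| = 11,733 Hz.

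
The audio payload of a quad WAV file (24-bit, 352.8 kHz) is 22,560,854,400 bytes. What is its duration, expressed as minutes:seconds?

Byte rate = 352,800 × 3 × 4 = 4,233,600 bytes/s.
Duration = 22,560,854,400 / 4,233,600 = 5,329 s.
5,329 s = 88:49.

88:49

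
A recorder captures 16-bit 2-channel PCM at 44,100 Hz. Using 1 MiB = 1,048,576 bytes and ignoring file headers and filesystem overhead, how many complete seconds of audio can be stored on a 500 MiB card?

Uncompressed byte rate = 44,100 × 2 × 2 = 176,400 bytes/s.
Capacity = 500 × 1,048,576 = 524,288,000 bytes.
524,288,000 / 176,400 ≈ 2972.15 s → 2,972 seconds.

2,972 seconds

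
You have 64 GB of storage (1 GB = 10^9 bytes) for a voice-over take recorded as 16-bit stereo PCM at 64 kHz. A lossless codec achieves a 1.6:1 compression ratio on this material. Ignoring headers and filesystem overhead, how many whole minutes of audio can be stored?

6,666 minutes

Uncompressed byte rate = 64,000 × 2 × 2 = 256,000 bytes/s.
After 1.6:1 compression, effective rate ≈ 160000 bytes/s.
Capacity = 64 × 1,000,000,000 = 64,000,000,000 bytes.
64,000,000,000 / effective rate ≈ 400000 s → 6,666 minutes.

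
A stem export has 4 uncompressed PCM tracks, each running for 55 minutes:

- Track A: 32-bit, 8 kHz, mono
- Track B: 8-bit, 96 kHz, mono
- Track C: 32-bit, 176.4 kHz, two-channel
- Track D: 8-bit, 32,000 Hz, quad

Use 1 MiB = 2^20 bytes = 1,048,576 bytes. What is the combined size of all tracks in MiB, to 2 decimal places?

5246.89 MiB

55 minutes = 3,300 s.
Track A: 8,000 × 3,300 × 4 × 1 = 105,600,000 bytes.
Track B: 96,000 × 3,300 × 1 × 1 = 316,800,000 bytes.
Track C: 176,400 × 3,300 × 4 × 2 = 4,656,960,000 bytes.
Track D: 32,000 × 3,300 × 1 × 4 = 422,400,000 bytes.
Total = 5,501,760,000 bytes = 5246.89 MiB.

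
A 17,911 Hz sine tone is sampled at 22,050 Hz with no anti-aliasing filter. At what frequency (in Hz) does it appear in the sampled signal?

Nyquist = 22,050/2 = 11,025 Hz; 17,911 Hz exceeds it.
Alias = |17,911 − 1×22,050| = |17,911 − 22,050| = 4,139 Hz.

4,139 Hz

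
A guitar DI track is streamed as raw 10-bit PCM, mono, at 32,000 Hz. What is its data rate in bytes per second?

Bit rate = 32,000 × 10 × 1 = 320,000 bits/s.
320,000 / 8 = 40,000 bytes/s.

40,000 bytes/s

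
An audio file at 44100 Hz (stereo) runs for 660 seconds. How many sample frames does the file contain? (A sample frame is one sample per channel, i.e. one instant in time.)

29,106,000 sample frames

44,100 samples/s × 660 s = 29,106,000 frames.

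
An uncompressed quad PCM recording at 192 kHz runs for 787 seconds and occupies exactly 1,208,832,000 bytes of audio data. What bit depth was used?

16 bits

Bytes per sample = 1,208,832,000 / (192,000 × 787 × 4) = 1,208,832,000 / 604,416,000 = 2.
Bit depth = 2 × 8 = 16 bits.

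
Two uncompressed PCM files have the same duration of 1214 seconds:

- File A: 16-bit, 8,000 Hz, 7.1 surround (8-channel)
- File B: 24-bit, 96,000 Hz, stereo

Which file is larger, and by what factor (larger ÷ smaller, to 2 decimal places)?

File B, by a factor of 4.50

File A: 8,000 × 2 × 8 = 128,000 bytes/s.
File B: 96,000 × 3 × 2 = 576,000 bytes/s.
File B is larger; ratio = 699,264,000 / 155,392,000 = 4.50.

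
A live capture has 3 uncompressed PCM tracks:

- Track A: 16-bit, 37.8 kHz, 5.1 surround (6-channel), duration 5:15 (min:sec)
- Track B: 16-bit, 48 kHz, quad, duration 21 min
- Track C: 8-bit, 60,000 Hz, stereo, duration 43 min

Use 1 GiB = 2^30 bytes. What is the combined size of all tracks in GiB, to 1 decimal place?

Track A: 5:15 (min:sec) = 315 s; 37,800 × 315 × 2 × 6 = 142,884,000 bytes.
Track B: 21 min = 1,260 s; 48,000 × 1,260 × 2 × 4 = 483,840,000 bytes.
Track C: 43 min = 2,580 s; 60,000 × 2,580 × 1 × 2 = 309,600,000 bytes.
Total = 936,324,000 bytes = 0.9 GiB.

0.9 GiB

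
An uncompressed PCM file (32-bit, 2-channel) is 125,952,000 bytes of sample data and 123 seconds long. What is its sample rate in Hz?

128,000 Hz

Bytes = sample_rate × seconds × bytes_per_sample × channels.
sample_rate = 125,952,000 / (123 × 4 × 2) = 125,952,000 / 984 = 128,000 Hz.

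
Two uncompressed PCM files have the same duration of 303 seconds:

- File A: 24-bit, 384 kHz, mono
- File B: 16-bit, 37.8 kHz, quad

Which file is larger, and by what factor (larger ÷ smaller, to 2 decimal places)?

File A, by a factor of 3.81

File A: 384,000 × 3 × 1 = 1,152,000 bytes/s.
File B: 37,800 × 2 × 4 = 302,400 bytes/s.
File A is larger; ratio = 349,056,000 / 91,627,200 = 3.81.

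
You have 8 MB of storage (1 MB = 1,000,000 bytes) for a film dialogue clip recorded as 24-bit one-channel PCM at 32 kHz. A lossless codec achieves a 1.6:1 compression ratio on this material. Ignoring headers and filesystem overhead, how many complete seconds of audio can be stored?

Uncompressed byte rate = 32,000 × 3 × 1 = 96,000 bytes/s.
After 1.6:1 compression, effective rate ≈ 60000 bytes/s.
Capacity = 8 × 1,000,000 = 8,000,000 bytes.
8,000,000 / effective rate ≈ 133.33 s → 133 seconds.

133 seconds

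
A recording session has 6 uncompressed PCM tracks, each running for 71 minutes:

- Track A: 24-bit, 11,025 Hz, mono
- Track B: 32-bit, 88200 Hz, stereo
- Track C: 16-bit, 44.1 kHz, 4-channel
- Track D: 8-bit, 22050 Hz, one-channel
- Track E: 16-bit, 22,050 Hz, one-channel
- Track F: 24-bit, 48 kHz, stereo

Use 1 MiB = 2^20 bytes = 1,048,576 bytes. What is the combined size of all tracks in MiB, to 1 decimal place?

5873.1 MiB

71 minutes = 4,260 s.
Track A: 11,025 × 4,260 × 3 × 1 = 140,899,500 bytes.
Track B: 88,200 × 4,260 × 4 × 2 = 3,005,856,000 bytes.
Track C: 44,100 × 4,260 × 2 × 4 = 1,502,928,000 bytes.
Track D: 22,050 × 4,260 × 1 × 1 = 93,933,000 bytes.
Track E: 22,050 × 4,260 × 2 × 1 = 187,866,000 bytes.
Track F: 48,000 × 4,260 × 3 × 2 = 1,226,880,000 bytes.
Total = 6,158,362,500 bytes = 5873.1 MiB.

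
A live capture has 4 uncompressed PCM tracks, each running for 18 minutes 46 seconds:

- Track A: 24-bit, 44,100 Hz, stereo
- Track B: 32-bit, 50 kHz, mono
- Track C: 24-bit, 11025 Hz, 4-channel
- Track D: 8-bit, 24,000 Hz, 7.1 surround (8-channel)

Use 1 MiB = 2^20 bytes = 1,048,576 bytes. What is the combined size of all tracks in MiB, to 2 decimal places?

18 minutes 46 seconds = 1,126 s.
Track A: 44,100 × 1,126 × 3 × 2 = 297,939,600 bytes.
Track B: 50,000 × 1,126 × 4 × 1 = 225,200,000 bytes.
Track C: 11,025 × 1,126 × 3 × 4 = 148,969,800 bytes.
Track D: 24,000 × 1,126 × 1 × 8 = 216,192,000 bytes.
Total = 888,301,400 bytes = 847.15 MiB.

847.15 MiB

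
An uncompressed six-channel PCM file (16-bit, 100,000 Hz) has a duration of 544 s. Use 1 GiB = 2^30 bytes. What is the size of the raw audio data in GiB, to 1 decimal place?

0.6 GiB

Bytes = 100,000 samples/s × 544 s × 2 bytes/sample × 6 ch = 652,800,000 bytes.
652,800,000 / 1,073,741,824 = 0.6 GiB.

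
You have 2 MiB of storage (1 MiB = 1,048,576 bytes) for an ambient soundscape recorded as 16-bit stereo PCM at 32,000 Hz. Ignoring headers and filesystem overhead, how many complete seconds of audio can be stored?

16 seconds

Uncompressed byte rate = 32,000 × 2 × 2 = 128,000 bytes/s.
Capacity = 2 × 1,048,576 = 2,097,152 bytes.
2,097,152 / 128,000 ≈ 16.38 s → 16 seconds.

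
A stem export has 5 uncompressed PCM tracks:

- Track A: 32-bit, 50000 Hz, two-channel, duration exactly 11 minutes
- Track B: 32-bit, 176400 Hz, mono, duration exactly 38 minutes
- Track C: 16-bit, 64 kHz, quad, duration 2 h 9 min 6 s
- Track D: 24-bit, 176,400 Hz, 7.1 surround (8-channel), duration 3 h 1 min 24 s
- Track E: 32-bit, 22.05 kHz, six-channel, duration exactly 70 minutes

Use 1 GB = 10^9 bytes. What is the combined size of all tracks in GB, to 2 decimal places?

54.14 GB

Track A: exactly 11 minutes = 660 s; 50,000 × 660 × 4 × 2 = 264,000,000 bytes.
Track B: exactly 38 minutes = 2,280 s; 176,400 × 2,280 × 4 × 1 = 1,608,768,000 bytes.
Track C: 2 h 9 min 6 s = 7,746 s; 64,000 × 7,746 × 2 × 4 = 3,965,952,000 bytes.
Track D: 3 h 1 min 24 s = 10,884 s; 176,400 × 10,884 × 3 × 8 = 46,078,502,400 bytes.
Track E: exactly 70 minutes = 4,200 s; 22,050 × 4,200 × 4 × 6 = 2,222,640,000 bytes.
Total = 54,139,862,400 bytes = 54.14 GB.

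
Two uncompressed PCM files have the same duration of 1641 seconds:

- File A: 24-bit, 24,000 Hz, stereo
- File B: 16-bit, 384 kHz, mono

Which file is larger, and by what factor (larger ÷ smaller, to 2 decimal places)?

File B, by a factor of 5.33

File A: 24,000 × 3 × 2 = 144,000 bytes/s.
File B: 384,000 × 2 × 1 = 768,000 bytes/s.
File B is larger; ratio = 1,260,288,000 / 236,304,000 = 5.33.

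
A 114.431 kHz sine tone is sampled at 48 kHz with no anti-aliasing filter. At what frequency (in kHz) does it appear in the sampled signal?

Nyquist = 48,000/2 = 24,000 Hz; 114,431 Hz exceeds it.
Alias = |114,431 − 2×48,000| = |114,431 − 96,000| = 18,431 Hz = 18.431 kHz.

18.431 kHz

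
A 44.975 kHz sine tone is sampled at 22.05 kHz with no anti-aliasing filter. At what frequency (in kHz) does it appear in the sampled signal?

0.875 kHz

Nyquist = 22,050/2 = 11,025 Hz; 44,975 Hz exceeds it.
Alias = |44,975 − 2×22,050| = |44,975 − 44,100| = 875 Hz = 0.875 kHz.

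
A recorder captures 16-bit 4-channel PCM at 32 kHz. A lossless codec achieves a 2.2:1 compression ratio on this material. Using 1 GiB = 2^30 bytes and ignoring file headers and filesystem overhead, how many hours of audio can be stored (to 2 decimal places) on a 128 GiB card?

Uncompressed byte rate = 32,000 × 2 × 4 = 256,000 bytes/s.
After 2.2:1 compression, effective rate ≈ 116363.64 bytes/s.
Capacity = 128 × 1,073,741,824 = 137,438,953,472 bytes.
137,438,953,472 / effective rate ≈ 1181116.01 s → 328.09 hours.

328.09 hours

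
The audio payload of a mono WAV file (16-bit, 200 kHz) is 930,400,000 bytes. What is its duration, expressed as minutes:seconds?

Byte rate = 200,000 × 2 × 1 = 400,000 bytes/s.
Duration = 930,400,000 / 400,000 = 2,326 s.
2,326 s = 38:46.

38:46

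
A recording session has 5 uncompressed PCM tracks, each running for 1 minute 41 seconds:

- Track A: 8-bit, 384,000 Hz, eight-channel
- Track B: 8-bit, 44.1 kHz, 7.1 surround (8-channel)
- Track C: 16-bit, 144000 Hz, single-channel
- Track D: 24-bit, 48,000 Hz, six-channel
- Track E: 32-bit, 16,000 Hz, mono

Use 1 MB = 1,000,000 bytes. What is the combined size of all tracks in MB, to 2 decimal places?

1 minute 41 seconds = 101 s.
Track A: 384,000 × 101 × 1 × 8 = 310,272,000 bytes.
Track B: 44,100 × 101 × 1 × 8 = 35,632,800 bytes.
Track C: 144,000 × 101 × 2 × 1 = 29,088,000 bytes.
Track D: 48,000 × 101 × 3 × 6 = 87,264,000 bytes.
Track E: 16,000 × 101 × 4 × 1 = 6,464,000 bytes.
Total = 468,720,800 bytes = 468.72 MB.

468.72 MB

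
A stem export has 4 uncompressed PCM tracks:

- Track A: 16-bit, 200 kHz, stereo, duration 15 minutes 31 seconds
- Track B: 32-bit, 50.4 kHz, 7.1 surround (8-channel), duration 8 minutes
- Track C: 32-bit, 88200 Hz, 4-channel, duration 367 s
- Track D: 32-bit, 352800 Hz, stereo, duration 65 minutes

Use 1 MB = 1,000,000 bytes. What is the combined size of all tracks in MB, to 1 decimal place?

Track A: 15 minutes 31 seconds = 931 s; 200,000 × 931 × 2 × 2 = 744,800,000 bytes.
Track B: 8 minutes = 480 s; 50,400 × 480 × 4 × 8 = 774,144,000 bytes.
Track C: 88,200 × 367 × 4 × 4 = 517,910,400 bytes.
Track D: 65 minutes = 3,900 s; 352,800 × 3,900 × 4 × 2 = 11,007,360,000 bytes.
Total = 13,044,214,400 bytes = 13044.2 MB.

13044.2 MB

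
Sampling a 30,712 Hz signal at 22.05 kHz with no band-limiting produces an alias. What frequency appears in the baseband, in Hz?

8,662 Hz

Nyquist = 22,050/2 = 11,025 Hz; 30,712 Hz exceeds it.
Alias = |30,712 − 1×22,050| = |30,712 − 22,050| = 8,662 Hz.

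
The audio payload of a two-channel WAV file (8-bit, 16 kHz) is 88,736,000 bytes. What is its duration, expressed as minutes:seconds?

46:13

Byte rate = 16,000 × 1 × 2 = 32,000 bytes/s.
Duration = 88,736,000 / 32,000 = 2,773 s.
2,773 s = 46:13.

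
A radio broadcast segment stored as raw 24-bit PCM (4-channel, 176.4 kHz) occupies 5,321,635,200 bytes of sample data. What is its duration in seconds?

Byte rate = 176,400 × 3 × 4 = 2,116,800 bytes/s.
Duration = 5,321,635,200 / 2,116,800 = 2,514 s.

2,514 seconds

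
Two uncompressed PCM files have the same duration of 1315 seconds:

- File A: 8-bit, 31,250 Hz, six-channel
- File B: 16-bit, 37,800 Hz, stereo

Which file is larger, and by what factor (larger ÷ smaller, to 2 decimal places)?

File A, by a factor of 1.24

File A: 31,250 × 1 × 6 = 187,500 bytes/s.
File B: 37,800 × 2 × 2 = 151,200 bytes/s.
File A is larger; ratio = 246,562,500 / 198,828,000 = 1.24.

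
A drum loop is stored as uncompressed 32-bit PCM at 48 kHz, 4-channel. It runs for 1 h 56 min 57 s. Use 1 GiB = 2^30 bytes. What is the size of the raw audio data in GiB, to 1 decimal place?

Duration = 1 h 56 min 57 s = 7,017 s.
Bytes = 48,000 samples/s × 7,017 s × 4 bytes/sample × 4 ch = 5,389,056,000 bytes.
5,389,056,000 / 1,073,741,824 = 5.0 GiB.

5.0 GiB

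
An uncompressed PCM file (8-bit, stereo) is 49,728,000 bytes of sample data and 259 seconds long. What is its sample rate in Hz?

96,000 Hz

Bytes = sample_rate × seconds × bytes_per_sample × channels.
sample_rate = 49,728,000 / (259 × 1 × 2) = 49,728,000 / 518 = 96,000 Hz.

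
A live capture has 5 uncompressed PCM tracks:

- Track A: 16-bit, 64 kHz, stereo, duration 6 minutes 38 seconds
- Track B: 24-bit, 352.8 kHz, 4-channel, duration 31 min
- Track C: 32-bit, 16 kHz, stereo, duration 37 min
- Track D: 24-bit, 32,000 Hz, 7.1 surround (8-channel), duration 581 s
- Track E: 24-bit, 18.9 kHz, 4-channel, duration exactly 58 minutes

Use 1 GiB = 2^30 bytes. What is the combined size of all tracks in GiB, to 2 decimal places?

Track A: 6 minutes 38 seconds = 398 s; 64,000 × 398 × 2 × 2 = 101,888,000 bytes.
Track B: 31 min = 1,860 s; 352,800 × 1,860 × 3 × 4 = 7,874,496,000 bytes.
Track C: 37 min = 2,220 s; 16,000 × 2,220 × 4 × 2 = 284,160,000 bytes.
Track D: 32,000 × 581 × 3 × 8 = 446,208,000 bytes.
Track E: exactly 58 minutes = 3,480 s; 18,900 × 3,480 × 3 × 4 = 789,264,000 bytes.
Total = 9,496,016,000 bytes = 8.84 GiB.

8.84 GiB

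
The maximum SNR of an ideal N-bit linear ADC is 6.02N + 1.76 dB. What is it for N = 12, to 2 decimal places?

74.00 dB

6.02 × 12 + 1.76 = 74.00 dB.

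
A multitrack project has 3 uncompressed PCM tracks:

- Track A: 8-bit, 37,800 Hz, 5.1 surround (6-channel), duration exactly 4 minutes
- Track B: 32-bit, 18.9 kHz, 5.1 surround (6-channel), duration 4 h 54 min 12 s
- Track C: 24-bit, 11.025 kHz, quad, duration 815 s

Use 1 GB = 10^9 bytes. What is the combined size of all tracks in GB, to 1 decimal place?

Track A: exactly 4 minutes = 240 s; 37,800 × 240 × 1 × 6 = 54,432,000 bytes.
Track B: 4 h 54 min 12 s = 17,652 s; 18,900 × 17,652 × 4 × 6 = 8,006,947,200 bytes.
Track C: 11,025 × 815 × 3 × 4 = 107,824,500 bytes.
Total = 8,169,203,700 bytes = 8.2 GB.

8.2 GB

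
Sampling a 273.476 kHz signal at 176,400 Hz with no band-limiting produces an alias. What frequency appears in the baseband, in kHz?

79.324 kHz

Nyquist = 176,400/2 = 88,200 Hz; 273,476 Hz exceeds it.
Alias = |273,476 − 2×176,400| = |273,476 − 352,800| = 79,324 Hz = 79.324 kHz.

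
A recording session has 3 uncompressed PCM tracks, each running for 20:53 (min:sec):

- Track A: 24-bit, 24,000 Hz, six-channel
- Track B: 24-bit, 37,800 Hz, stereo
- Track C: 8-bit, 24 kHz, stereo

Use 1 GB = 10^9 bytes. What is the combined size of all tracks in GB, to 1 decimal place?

0.9 GB

20:53 (min:sec) = 1,253 s.
Track A: 24,000 × 1,253 × 3 × 6 = 541,296,000 bytes.
Track B: 37,800 × 1,253 × 3 × 2 = 284,180,400 bytes.
Track C: 24,000 × 1,253 × 1 × 2 = 60,144,000 bytes.
Total = 885,620,400 bytes = 0.9 GB.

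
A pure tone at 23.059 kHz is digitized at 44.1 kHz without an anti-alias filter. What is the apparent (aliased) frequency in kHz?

21.041 kHz

Nyquist = 44,100/2 = 22,050 Hz; 23,059 Hz exceeds it.
Alias = |23,059 − 1×44,100| = |23,059 − 44,100| = 21,041 Hz = 21.041 kHz.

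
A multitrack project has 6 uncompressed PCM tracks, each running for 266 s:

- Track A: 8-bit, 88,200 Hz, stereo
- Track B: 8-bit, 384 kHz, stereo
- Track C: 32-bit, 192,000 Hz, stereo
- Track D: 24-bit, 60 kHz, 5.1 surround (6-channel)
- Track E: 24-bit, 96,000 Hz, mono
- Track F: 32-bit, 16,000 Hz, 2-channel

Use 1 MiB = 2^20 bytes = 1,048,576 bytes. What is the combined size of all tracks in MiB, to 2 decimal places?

1008.72 MiB

Track A: 88,200 × 266 × 1 × 2 = 46,922,400 bytes.
Track B: 384,000 × 266 × 1 × 2 = 204,288,000 bytes.
Track C: 192,000 × 266 × 4 × 2 = 408,576,000 bytes.
Track D: 60,000 × 266 × 3 × 6 = 287,280,000 bytes.
Track E: 96,000 × 266 × 3 × 1 = 76,608,000 bytes.
Track F: 16,000 × 266 × 4 × 2 = 34,048,000 bytes.
Total = 1,057,722,400 bytes = 1008.72 MiB.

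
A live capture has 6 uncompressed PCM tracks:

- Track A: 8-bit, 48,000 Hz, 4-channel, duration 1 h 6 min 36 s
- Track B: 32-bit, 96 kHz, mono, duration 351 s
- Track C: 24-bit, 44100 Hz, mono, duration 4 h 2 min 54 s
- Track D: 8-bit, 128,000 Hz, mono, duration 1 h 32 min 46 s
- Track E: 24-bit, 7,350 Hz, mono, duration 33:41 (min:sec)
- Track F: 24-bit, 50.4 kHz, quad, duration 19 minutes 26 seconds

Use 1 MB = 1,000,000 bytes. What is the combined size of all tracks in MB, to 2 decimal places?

4292.36 MB

Track A: 1 h 6 min 36 s = 3,996 s; 48,000 × 3,996 × 1 × 4 = 767,232,000 bytes.
Track B: 96,000 × 351 × 4 × 1 = 134,784,000 bytes.
Track C: 4 h 2 min 54 s = 14,574 s; 44,100 × 14,574 × 3 × 1 = 1,928,140,200 bytes.
Track D: 1 h 32 min 46 s = 5,566 s; 128,000 × 5,566 × 1 × 1 = 712,448,000 bytes.
Track E: 33:41 (min:sec) = 2,021 s; 7,350 × 2,021 × 3 × 1 = 44,563,050 bytes.
Track F: 19 minutes 26 seconds = 1,166 s; 50,400 × 1,166 × 3 × 4 = 705,196,800 bytes.
Total = 4,292,364,050 bytes = 4292.36 MB.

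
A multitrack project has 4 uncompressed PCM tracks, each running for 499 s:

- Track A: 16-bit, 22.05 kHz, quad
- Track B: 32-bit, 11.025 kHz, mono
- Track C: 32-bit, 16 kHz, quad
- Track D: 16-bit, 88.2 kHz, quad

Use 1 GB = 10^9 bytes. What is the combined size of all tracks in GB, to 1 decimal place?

0.6 GB

Track A: 22,050 × 499 × 2 × 4 = 88,023,600 bytes.
Track B: 11,025 × 499 × 4 × 1 = 22,005,900 bytes.
Track C: 16,000 × 499 × 4 × 4 = 127,744,000 bytes.
Track D: 88,200 × 499 × 2 × 4 = 352,094,400 bytes.
Total = 589,867,900 bytes = 0.6 GB.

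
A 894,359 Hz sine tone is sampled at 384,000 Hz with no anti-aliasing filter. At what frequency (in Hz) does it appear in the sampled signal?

126,359 Hz

Nyquist = 384,000/2 = 192,000 Hz; 894,359 Hz exceeds it.
Alias = |894,359 − 2×384,000| = |894,359 − 768,000| = 126,359 Hz.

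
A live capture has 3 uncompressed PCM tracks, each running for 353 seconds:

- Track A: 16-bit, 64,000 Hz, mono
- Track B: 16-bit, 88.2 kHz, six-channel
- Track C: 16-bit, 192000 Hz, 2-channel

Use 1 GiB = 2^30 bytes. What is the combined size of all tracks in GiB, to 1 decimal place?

0.6 GiB

Track A: 64,000 × 353 × 2 × 1 = 45,184,000 bytes.
Track B: 88,200 × 353 × 2 × 6 = 373,615,200 bytes.
Track C: 192,000 × 353 × 2 × 2 = 271,104,000 bytes.
Total = 689,903,200 bytes = 0.6 GiB.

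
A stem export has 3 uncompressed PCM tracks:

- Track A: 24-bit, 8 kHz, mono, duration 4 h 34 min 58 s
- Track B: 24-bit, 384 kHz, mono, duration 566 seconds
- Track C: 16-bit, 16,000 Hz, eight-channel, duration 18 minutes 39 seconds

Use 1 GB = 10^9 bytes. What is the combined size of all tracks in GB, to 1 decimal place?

Track A: 4 h 34 min 58 s = 16,498 s; 8,000 × 16,498 × 3 × 1 = 395,952,000 bytes.
Track B: 384,000 × 566 × 3 × 1 = 652,032,000 bytes.
Track C: 18 minutes 39 seconds = 1,119 s; 16,000 × 1,119 × 2 × 8 = 286,464,000 bytes.
Total = 1,334,448,000 bytes = 1.3 GB.

1.3 GB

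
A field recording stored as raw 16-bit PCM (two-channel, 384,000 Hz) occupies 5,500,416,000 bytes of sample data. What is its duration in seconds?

Byte rate = 384,000 × 2 × 2 = 1,536,000 bytes/s.
Duration = 5,500,416,000 / 1,536,000 = 3,581 s.

3,581 seconds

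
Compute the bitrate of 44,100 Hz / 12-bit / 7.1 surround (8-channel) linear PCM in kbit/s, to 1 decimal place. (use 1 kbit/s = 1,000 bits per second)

4233.6 kbit/s

Bit rate = 44,100 × 12 × 8 = 4,233,600 bits/s.
= 4233.6 kbit/s.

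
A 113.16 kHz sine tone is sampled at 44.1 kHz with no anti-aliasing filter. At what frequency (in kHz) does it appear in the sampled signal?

19.14 kHz

Nyquist = 44,100/2 = 22,050 Hz; 113,160 Hz exceeds it.
Alias = |113,160 − 3×44,100| = |113,160 − 132,300| = 19,140 Hz = 19.14 kHz.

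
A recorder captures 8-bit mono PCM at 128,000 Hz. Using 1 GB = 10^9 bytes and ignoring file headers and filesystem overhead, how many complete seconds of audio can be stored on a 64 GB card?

500,000 seconds

Uncompressed byte rate = 128,000 × 1 × 1 = 128,000 bytes/s.
Capacity = 64 × 1,000,000,000 = 64,000,000,000 bytes.
64,000,000,000 / 128,000 ≈ 500000 s → 500,000 seconds.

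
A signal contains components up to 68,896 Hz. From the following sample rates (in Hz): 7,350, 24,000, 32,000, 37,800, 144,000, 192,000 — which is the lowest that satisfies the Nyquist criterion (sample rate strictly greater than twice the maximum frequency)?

Need sample rate > 2 × 68,896 = 137,792 Hz.
Lowest listed rate above 137,792 Hz is 144,000 Hz.

144,000 Hz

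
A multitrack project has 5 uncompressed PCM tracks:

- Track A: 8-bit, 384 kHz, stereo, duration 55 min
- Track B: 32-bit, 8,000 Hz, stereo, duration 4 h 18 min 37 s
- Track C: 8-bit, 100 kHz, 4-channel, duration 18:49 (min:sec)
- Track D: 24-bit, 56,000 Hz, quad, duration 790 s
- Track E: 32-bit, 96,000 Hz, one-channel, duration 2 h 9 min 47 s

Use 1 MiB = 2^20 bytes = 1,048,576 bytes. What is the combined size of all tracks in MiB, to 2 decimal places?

7152.73 MiB

Track A: 55 min = 3,300 s; 384,000 × 3,300 × 1 × 2 = 2,534,400,000 bytes.
Track B: 4 h 18 min 37 s = 15,517 s; 8,000 × 15,517 × 4 × 2 = 993,088,000 bytes.
Track C: 18:49 (min:sec) = 1,129 s; 100,000 × 1,129 × 1 × 4 = 451,600,000 bytes.
Track D: 56,000 × 790 × 3 × 4 = 530,880,000 bytes.
Track E: 2 h 9 min 47 s = 7,787 s; 96,000 × 7,787 × 4 × 1 = 2,990,208,000 bytes.
Total = 7,500,176,000 bytes = 7152.73 MiB.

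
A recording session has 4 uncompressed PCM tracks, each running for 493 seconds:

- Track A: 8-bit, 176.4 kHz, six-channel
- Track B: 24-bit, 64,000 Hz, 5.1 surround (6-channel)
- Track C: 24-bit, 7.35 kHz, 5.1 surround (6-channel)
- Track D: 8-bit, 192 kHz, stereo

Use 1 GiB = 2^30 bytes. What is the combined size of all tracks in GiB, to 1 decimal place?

Track A: 176,400 × 493 × 1 × 6 = 521,791,200 bytes.
Track B: 64,000 × 493 × 3 × 6 = 567,936,000 bytes.
Track C: 7,350 × 493 × 3 × 6 = 65,223,900 bytes.
Track D: 192,000 × 493 × 1 × 2 = 189,312,000 bytes.
Total = 1,344,263,100 bytes = 1.3 GiB.

1.3 GiB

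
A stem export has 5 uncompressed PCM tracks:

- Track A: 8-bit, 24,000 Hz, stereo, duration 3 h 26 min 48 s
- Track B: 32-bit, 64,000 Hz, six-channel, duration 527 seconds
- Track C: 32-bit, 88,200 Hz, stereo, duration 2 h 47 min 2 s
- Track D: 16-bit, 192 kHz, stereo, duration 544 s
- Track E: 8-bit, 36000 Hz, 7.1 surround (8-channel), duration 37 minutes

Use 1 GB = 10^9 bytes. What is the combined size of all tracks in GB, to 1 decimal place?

9.5 GB

Track A: 3 h 26 min 48 s = 12,408 s; 24,000 × 12,408 × 1 × 2 = 595,584,000 bytes.
Track B: 64,000 × 527 × 4 × 6 = 809,472,000 bytes.
Track C: 2 h 47 min 2 s = 10,022 s; 88,200 × 10,022 × 4 × 2 = 7,071,523,200 bytes.
Track D: 192,000 × 544 × 2 × 2 = 417,792,000 bytes.
Track E: 37 minutes = 2,220 s; 36,000 × 2,220 × 1 × 8 = 639,360,000 bytes.
Total = 9,533,731,200 bytes = 9.5 GB.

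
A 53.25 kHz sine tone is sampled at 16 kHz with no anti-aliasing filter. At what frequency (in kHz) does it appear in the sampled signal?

Nyquist = 16,000/2 = 8,000 Hz; 53,250 Hz exceeds it.
Alias = |53,250 − 3×16,000| = |53,250 − 48,000| = 5,250 Hz = 5.25 kHz.

5.25 kHz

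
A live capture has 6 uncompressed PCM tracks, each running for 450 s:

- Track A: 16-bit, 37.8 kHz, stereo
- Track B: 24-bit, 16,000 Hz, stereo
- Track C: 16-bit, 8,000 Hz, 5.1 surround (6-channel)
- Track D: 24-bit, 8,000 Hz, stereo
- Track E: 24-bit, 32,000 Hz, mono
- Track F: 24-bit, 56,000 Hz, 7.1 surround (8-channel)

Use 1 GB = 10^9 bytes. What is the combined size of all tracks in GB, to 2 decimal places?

0.82 GB

Track A: 37,800 × 450 × 2 × 2 = 68,040,000 bytes.
Track B: 16,000 × 450 × 3 × 2 = 43,200,000 bytes.
Track C: 8,000 × 450 × 2 × 6 = 43,200,000 bytes.
Track D: 8,000 × 450 × 3 × 2 = 21,600,000 bytes.
Track E: 32,000 × 450 × 3 × 1 = 43,200,000 bytes.
Track F: 56,000 × 450 × 3 × 8 = 604,800,000 bytes.
Total = 824,040,000 bytes = 0.82 GB.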